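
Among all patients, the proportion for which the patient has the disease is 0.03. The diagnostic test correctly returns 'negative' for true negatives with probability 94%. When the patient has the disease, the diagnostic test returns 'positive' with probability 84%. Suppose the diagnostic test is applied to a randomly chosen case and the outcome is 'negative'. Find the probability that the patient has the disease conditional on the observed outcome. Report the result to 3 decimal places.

P(H | E) ≈ 0.005

Let H be the event that the patient has the disease. P(H) = 0.03, so P(¬H) = 0.97. With E the 'negative' result, P(E|H) = 0.16 and P(E|¬H) = 0.94.
P(E) = 0.16·0.03 + 0.94·0.97 = 0.0048000 + 0.91180 = 0.91660.
By Bayes' theorem, P(H|E) = 0.0048000 / 0.91660 = 0.005.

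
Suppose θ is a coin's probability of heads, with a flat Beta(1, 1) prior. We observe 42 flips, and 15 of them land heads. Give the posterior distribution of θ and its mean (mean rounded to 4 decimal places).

Observing 15 successes and 27 failures updates Beta(1, 1) by adding the success and failure counts to the two shape parameters: α = 1+15 = 16, β = 1+27 = 28.
E[θ | data] = 16/(16+28) = 0.3636.

Posterior: Beta(16, 28); mean ≈ 0.3636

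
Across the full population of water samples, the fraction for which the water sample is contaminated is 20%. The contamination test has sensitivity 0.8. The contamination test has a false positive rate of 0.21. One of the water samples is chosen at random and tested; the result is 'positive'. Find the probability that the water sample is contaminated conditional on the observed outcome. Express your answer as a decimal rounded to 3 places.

P(H | E) ≈ 0.488

Write H for 'the water sample is contaminated'. Prior odds H:¬H = 0.2/0.8 = 0.25000. For the 'positive' outcome, the likelihood ratio is 0.8/0.21 = 3.8095.
Posterior odds = 0.25000 × 3.8095 = 0.95238, so P(H|E) = 0.95238/(1+0.95238) = 0.488.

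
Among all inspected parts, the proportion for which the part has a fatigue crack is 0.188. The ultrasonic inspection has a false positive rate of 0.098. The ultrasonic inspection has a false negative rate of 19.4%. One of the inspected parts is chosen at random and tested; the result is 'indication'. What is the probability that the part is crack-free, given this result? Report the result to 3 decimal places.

P(¬H | E) ≈ 0.344

Let H be the event that the part has a fatigue crack. P(H) = 0.188, so P(¬H) = 0.812. With E the 'indication' result, P(E|H) = 0.806 and P(E|¬H) = 0.098.
P(E) = 0.806·0.188 + 0.098·0.812 = 0.15153 + 0.079576 = 0.23110.
By Bayes' theorem, P(H|E) = 0.15153 / 0.23110 = 0.656. Hence P(¬H|E) = 1 − 0.656 = 0.344.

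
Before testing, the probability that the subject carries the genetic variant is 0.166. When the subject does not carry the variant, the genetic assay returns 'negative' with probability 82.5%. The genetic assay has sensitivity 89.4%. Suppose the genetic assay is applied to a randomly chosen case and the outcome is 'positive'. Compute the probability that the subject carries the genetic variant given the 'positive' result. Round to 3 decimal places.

P(H | E) ≈ 0.504

Write H for 'the subject carries the genetic variant'. Prior odds H:¬H = 0.166/0.834 = 0.19904. For the 'positive' outcome, the likelihood ratio is 0.894/0.175 = 5.1086.
Posterior odds = 0.19904 × 5.1086 = 1.0168, so P(H|E) = 1.0168/(1+1.0168) = 0.504.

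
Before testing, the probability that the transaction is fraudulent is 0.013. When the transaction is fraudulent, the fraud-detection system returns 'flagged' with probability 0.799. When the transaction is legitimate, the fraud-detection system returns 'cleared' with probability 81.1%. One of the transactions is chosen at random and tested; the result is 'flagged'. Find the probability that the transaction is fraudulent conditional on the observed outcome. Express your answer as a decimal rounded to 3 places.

P(H | E) ≈ 0.053

Write H for 'the transaction is fraudulent'. Prior odds H:¬H = 0.013/0.987 = 0.013171. For the 'flagged' outcome, the likelihood ratio is 0.799/0.189 = 4.2275.
Posterior odds = 0.013171 × 4.2275 = 0.055682, so P(H|E) = 0.055682/(1+0.055682) = 0.053.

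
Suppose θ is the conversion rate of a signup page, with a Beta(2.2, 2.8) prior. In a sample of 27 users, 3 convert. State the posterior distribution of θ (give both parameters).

Posterior: Beta(5.2, 26.8)

Observing 3 successes and 24 failures updates Beta(2.2, 2.8) by adding the success and failure counts to the two shape parameters: α = 2.2+3 = 5.2, β = 2.8+24 = 26.8.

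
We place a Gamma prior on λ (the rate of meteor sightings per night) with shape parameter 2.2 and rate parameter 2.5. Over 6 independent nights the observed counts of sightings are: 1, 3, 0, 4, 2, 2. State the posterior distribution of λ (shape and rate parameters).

Posterior: Gamma(shape=14.2, rate=8.5)

The Poisson likelihood adds the total count to the shape and the number of exposure periods to the rate. Here ∑xᵢ = 12 and n = 6, so shape 2.2→14.2 and rate 2.5→8.5.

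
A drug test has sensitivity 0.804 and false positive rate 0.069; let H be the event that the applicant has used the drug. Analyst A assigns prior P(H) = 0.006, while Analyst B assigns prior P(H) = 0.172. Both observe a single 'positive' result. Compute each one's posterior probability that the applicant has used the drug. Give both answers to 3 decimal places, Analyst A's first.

Analyst A: 0.066; Analyst B: 0.708

P('+'|H) = 0.804, P('+'|¬H) = 0.069.
Analyst A: numerator 0.804·0.006 = 0.0048240; evidence = 0.0048240+0.069·0.994 = 0.073410; posterior = 0.066.
Analyst B: numerator 0.804·0.172 = 0.13829; evidence = 0.13829+0.069·0.828 = 0.19542; posterior = 0.708.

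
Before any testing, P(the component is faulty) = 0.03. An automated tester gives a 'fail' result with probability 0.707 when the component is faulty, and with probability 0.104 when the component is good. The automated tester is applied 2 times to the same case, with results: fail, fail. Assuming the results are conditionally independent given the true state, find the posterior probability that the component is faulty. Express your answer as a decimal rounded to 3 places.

Posterior P(H) ≈ 0.588

With H the event that the component is faulty, the joint likelihood of the observed sequence is P(data|H) = 0.707·0.707 = 0.49985 and P(data|¬H) = 0.104·0.104 = 0.010816.
Bayes: P(H|data) = 0.03·0.49985 / (0.03·0.49985 + 0.97·0.010816) = 0.014995/0.025487 = 0.5884.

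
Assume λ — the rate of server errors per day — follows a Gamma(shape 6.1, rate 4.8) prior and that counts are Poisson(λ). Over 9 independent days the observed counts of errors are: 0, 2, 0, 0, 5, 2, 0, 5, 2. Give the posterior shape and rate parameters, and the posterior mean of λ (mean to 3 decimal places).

Total count ∑xᵢ = 16 over n = 9 days.
Gamma is conjugate to the Poisson likelihood: posterior is Gamma(shape = 6.1+16 = 22.1, rate = 4.8+9 = 13.8).
Posterior mean = shape/rate = 22.1/13.8 = 1.601.

Posterior: Gamma(shape=22.1, rate=13.8); mean ≈ 1.601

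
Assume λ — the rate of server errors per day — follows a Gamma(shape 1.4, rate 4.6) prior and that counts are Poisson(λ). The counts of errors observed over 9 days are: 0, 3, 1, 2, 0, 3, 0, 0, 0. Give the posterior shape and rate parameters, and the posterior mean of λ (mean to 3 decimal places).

Posterior: Gamma(shape=10.4, rate=13.6); mean ≈ 0.765

The Poisson likelihood adds the total count to the shape and the number of exposure periods to the rate. Here ∑xᵢ = 9 and n = 9, so shape 1.4→10.4 and rate 4.6→13.6.
E[λ | data] = 10.4/13.6 = 0.765.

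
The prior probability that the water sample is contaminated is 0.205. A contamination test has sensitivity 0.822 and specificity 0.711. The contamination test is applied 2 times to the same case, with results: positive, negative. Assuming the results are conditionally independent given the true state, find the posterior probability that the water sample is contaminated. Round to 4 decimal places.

With H the event that the water sample is contaminated, the joint likelihood of the observed sequence is P(data|H) = 0.822·0.178 = 0.14632 and P(data|¬H) = 0.289·0.711 = 0.20548.
Bayes: P(H|data) = 0.205·0.14632 / (0.205·0.14632 + 0.795·0.20548) = 0.029995/0.19335 = 0.1551.

Posterior P(H) ≈ 0.1551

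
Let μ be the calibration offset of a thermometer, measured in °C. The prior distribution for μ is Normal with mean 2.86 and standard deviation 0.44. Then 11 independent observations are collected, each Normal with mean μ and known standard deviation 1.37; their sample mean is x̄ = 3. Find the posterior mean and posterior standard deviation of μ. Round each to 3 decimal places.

Prior precision 1/τ₀² = 1/0.44² = 5.16529; data precision n/σ² = 11/1.37² = 5.86073.
Posterior precision = 5.16529 + 5.86073 = 11.0260, giving posterior SD = 1/√11.0260 = 0.301.
Posterior mean = (5.16529·2.86 + 5.86073·3) / 11.0260 = 2.934.

Posterior mean ≈ 2.934; posterior SD ≈ 0.301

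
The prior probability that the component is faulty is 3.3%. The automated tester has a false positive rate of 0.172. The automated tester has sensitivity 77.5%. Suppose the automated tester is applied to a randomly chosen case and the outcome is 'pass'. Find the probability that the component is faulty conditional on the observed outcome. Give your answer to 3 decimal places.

P(H | E) ≈ 0.009

Let H be the event that the component is faulty. P(H) = 0.033, so P(¬H) = 0.967. With E the 'pass' result, P(E|H) = 0.225 and P(E|¬H) = 0.828.
P(E) = 0.225·0.033 + 0.828·0.967 = 0.0074250 + 0.80068 = 0.80810.
By Bayes' theorem, P(H|E) = 0.0074250 / 0.80810 = 0.009.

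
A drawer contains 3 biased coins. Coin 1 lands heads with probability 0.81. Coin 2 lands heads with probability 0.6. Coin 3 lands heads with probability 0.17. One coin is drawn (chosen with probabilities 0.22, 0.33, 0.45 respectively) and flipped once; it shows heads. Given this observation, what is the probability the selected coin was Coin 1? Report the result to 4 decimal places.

Posterior probability ≈ 0.3936

Tabulate prior·likelihood by source: [1] prior 0.22, lik 0.81, product 0.1782; [2] prior 0.33, lik 0.6, product 0.1980; [3] prior 0.45, lik 0.17, product 0.07650.
Normalizing constant = 0.45270; the posterior for Coin 1 is its product over the sum, 0.1782/0.45270 = 0.3936.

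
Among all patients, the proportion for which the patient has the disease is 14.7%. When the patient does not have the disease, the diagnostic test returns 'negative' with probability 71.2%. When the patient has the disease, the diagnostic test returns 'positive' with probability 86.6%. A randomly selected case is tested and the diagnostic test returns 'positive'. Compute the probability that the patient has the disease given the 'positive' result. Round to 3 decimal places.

P(H | E) ≈ 0.341

Let H be the event that the patient has the disease. P(H) = 0.147, so P(¬H) = 0.853. With E the 'positive' result, P(E|H) = 0.866 and P(E|¬H) = 0.288.
P(E) = 0.866·0.147 + 0.288·0.853 = 0.12730 + 0.24566 = 0.37297.
By Bayes' theorem, P(H|E) = 0.12730 / 0.37297 = 0.341.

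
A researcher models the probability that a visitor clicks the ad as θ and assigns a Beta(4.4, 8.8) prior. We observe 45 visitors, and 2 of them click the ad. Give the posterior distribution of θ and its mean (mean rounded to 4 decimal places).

Observing 2 successes and 43 failures updates Beta(4.4, 8.8) by adding the success and failure counts to the two shape parameters: α = 4.4+2 = 6.4, β = 8.8+43 = 51.8.
Posterior mean = α/(α+β) = 6.4/58.2 = 0.1100.

Posterior: Beta(6.4, 51.8); mean ≈ 0.1100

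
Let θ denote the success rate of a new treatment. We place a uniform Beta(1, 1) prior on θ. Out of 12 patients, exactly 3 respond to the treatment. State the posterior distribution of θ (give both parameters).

Posterior: Beta(4, 10)

Observing 3 successes and 9 failures updates Beta(1, 1) by adding the success and failure counts to the two shape parameters: α = 1+3 = 4, β = 1+9 = 10.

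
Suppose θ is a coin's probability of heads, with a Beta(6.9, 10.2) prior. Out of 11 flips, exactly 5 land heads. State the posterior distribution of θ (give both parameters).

Posterior: Beta(11.9, 16.2)

Observing 5 successes and 6 failures updates Beta(6.9, 10.2) by adding the success and failure counts to the two shape parameters: α = 6.9+5 = 11.9, β = 10.2+6 = 16.2.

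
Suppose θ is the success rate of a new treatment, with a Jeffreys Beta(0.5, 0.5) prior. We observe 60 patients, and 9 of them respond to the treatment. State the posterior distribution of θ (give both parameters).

Observing 9 successes and 51 failures updates Beta(0.5, 0.5) by adding the success and failure counts to the two shape parameters: α = 0.5+9 = 9.5, β = 0.5+51 = 51.5.

Posterior: Beta(9.5, 51.5)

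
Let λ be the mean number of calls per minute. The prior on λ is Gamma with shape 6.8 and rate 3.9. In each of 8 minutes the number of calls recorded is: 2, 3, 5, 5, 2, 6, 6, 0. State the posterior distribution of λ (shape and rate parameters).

Posterior: Gamma(shape=35.8, rate=11.9)

Total count ∑xᵢ = 29 over n = 8 minutes.
Gamma is conjugate to the Poisson likelihood: posterior is Gamma(shape = 6.8+29 = 35.8, rate = 3.9+8 = 11.9).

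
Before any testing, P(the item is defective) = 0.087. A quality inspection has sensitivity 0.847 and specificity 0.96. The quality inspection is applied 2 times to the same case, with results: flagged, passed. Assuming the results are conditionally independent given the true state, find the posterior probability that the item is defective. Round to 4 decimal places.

Posterior P(H) ≈ 0.2433

Let H be the event that the item is defective; start with P(H) = 0.087. P('flagged'|H) = 0.847, P('flagged'|¬H) = 0.04.
Update on result 1 ('flagged'): P(H) ← 0.847·0.0870 / (0.847·0.0870 + 0.04·0.9130) = 0.073689/0.11021 = 0.6686.
Update on result 2 ('passed'): P(H) ← 0.153·0.6686 / (0.153·0.6686 + 0.96·0.3314) = 0.10230/0.42042 = 0.2433.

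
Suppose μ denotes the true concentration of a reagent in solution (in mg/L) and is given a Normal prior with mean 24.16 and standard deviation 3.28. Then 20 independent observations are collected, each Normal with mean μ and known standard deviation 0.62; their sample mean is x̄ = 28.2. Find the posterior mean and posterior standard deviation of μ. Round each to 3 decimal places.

Posterior mean ≈ 28.193; posterior SD ≈ 0.139

Prior precision 1/τ₀² = 1/3.28² = 0.0929506; data precision n/σ² = 20/0.62² = 52.0291.
Posterior precision = 0.0929506 + 52.0291 = 52.1221, giving posterior SD = 1/√52.1221 = 0.139.
Posterior mean = (0.0929506·24.16 + 52.0291·28.2) / 52.1221 = 28.193.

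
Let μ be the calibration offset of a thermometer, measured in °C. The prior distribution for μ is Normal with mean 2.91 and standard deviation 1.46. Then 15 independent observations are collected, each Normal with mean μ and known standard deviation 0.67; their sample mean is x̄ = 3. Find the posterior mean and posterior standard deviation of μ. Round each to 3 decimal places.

With known σ, the Normal prior is conjugate. Weight on the data is w = (n/σ²)/(n/σ² + 1/τ₀²) = 33.4150/(33.4150+0.469131) = 0.98615.
Posterior mean = w·x̄ + (1−w)·μ₀ = 0.98615·3 + 0.013845·2.91 = 2.999. Posterior variance = 1/(33.4150+0.469131) = 0.0295123, so SD = 0.172.

Posterior mean ≈ 2.999; posterior SD ≈ 0.172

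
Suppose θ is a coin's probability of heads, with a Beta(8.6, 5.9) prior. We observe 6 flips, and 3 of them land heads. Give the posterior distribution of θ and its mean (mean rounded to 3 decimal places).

Observing 3 successes and 3 failures updates Beta(8.6, 5.9) by adding the success and failure counts to the two shape parameters: α = 8.6+3 = 11.6, β = 5.9+3 = 8.9.
Posterior mean = α/(α+β) = 11.6/20.5 = 0.566.

Posterior: Beta(11.6, 8.9); mean ≈ 0.566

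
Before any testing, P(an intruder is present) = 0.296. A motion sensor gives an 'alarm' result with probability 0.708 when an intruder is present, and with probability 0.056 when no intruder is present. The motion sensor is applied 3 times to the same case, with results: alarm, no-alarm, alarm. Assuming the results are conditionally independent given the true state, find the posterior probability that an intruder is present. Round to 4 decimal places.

Let H be the event that an intruder is present; start with P(H) = 0.296. P('alarm'|H) = 0.708, P('alarm'|¬H) = 0.056.
Update on result 1 ('alarm'): P(H) ← 0.708·0.2960 / (0.708·0.2960 + 0.056·0.7040) = 0.20957/0.24899 = 0.8417.
Update on result 2 ('no-alarm'): P(H) ← 0.292·0.8417 / (0.292·0.8417 + 0.944·0.1583) = 0.24577/0.39523 = 0.6218.
Update on result 3 ('alarm'): P(H) ← 0.708·0.6218 / (0.708·0.6218 + 0.056·0.3782) = 0.44025/0.46143 = 0.9541.

Posterior P(H) ≈ 0.9541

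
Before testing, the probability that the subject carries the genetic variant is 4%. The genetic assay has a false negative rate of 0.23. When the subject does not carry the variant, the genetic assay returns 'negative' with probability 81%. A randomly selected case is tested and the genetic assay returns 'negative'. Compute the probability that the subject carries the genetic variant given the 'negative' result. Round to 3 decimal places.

Let H be the event that the subject carries the genetic variant. P(H) = 0.04, so P(¬H) = 0.96. With E the 'negative' result, P(E|H) = 0.23 and P(E|¬H) = 0.81.
P(E) = 0.23·0.04 + 0.81·0.96 = 0.0092000 + 0.77760 = 0.78680.
By Bayes' theorem, P(H|E) = 0.0092000 / 0.78680 = 0.012.

P(H | E) ≈ 0.012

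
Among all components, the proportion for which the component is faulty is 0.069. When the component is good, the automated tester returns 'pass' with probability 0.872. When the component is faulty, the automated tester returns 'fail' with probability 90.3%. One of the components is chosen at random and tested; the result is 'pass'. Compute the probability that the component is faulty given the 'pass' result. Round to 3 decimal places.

Let H be the event that the component is faulty. P(H) = 0.069, so P(¬H) = 0.931. With E the 'pass' result, P(E|H) = 0.097 and P(E|¬H) = 0.872.
P(E) = 0.097·0.069 + 0.872·0.931 = 0.0066930 + 0.81183 = 0.81852.
By Bayes' theorem, P(H|E) = 0.0066930 / 0.81852 = 0.008.

P(H | E) ≈ 0.008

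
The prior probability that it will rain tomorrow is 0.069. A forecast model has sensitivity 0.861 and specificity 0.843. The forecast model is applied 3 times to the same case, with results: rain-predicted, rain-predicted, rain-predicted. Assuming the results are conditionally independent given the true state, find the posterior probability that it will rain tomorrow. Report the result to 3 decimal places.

Posterior P(H) ≈ 0.924

With H the event that it will rain tomorrow, the joint likelihood of the observed sequence is P(data|H) = 0.861·0.861·0.861 = 0.63828 and P(data|¬H) = 0.157·0.157·0.157 = 0.0038699.
Bayes: P(H|data) = 0.069·0.63828 / (0.069·0.63828 + 0.931·0.0038699) = 0.044041/0.047644 = 0.9244.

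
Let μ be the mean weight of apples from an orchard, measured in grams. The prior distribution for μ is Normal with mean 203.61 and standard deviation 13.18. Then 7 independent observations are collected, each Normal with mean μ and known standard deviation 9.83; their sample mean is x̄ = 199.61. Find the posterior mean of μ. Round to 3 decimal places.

With known σ, the Normal prior is conjugate. Weight on the data is w = (n/σ²)/(n/σ² + 1/τ₀²) = 0.0724421/(0.0724421+0.00575664) = 0.92638.
Posterior mean = w·x̄ + (1−w)·μ₀ = 0.92638·199.61 + 0.073616·203.61 = 199.904.

Posterior mean ≈ 199.904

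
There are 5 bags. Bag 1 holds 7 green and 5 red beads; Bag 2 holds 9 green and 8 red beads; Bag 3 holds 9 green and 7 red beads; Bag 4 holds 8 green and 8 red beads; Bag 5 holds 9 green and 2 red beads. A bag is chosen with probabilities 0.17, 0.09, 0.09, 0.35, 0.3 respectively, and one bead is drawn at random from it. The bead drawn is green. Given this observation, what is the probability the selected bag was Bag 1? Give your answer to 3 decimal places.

P(green|Bag 1) = 0.5833; P(green|Bag 2) = 0.5294; P(green|Bag 3) = 0.5625; P(green|Bag 4) = 0.5; P(green|Bag 5) = 0.8182.
Prior × likelihood for each source: 0.17·0.5833=0.09917, 0.09·0.5294=0.04765, 0.09·0.5625=0.05062, 0.35·0.5=0.1750, 0.3·0.8182=0.2455. Summing gives P(green) = 0.61789.
P(Bag 1 | green) = 0.09917 / 0.61789 = 0.160.

Posterior probability ≈ 0.160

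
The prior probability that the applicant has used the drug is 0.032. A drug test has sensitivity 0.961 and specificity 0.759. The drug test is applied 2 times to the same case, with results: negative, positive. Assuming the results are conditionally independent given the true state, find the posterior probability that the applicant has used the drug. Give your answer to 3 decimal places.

Posterior P(H) ≈ 0.007

Let H be the event that the applicant has used the drug; start with P(H) = 0.032. P('positive'|H) = 0.961, P('positive'|¬H) = 0.241.
Update on result 1 ('negative'): P(H) ← 0.039·0.0320 / (0.039·0.0320 + 0.759·0.9680) = 0.0012480/0.73596 = 0.0017.
Update on result 2 ('positive'): P(H) ← 0.961·0.0017 / (0.961·0.0017 + 0.241·0.9983) = 0.0016296/0.24222 = 0.0067.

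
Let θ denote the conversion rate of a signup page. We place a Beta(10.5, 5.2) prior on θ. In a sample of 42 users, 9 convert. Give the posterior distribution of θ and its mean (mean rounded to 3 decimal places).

The binomial likelihood is conjugate to the Beta prior: with 9 successes and 33 failures, the posterior is Beta(10.5+9, 5.2+33) = Beta(19.5, 38.2).
Posterior mean = α/(α+β) = 19.5/57.7 = 0.338.

Posterior: Beta(19.5, 38.2); mean ≈ 0.338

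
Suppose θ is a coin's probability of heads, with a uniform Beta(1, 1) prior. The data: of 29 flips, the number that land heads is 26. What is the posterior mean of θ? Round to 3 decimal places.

Posterior mean ≈ 0.871

The binomial likelihood is conjugate to the Beta prior: with 26 successes and 3 failures, the posterior is Beta(1+26, 1+3) = Beta(27, 4).
Posterior mean = α/(α+β) = 27/31 = 0.871.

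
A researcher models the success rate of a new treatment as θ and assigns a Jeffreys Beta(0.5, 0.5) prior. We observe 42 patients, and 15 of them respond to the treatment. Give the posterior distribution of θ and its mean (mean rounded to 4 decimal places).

Posterior: Beta(15.5, 27.5); mean ≈ 0.3605

The binomial likelihood is conjugate to the Beta prior: with 15 successes and 27 failures, the posterior is Beta(0.5+15, 0.5+27) = Beta(15.5, 27.5).
Posterior mean = α/(α+β) = 15.5/43 = 0.3605.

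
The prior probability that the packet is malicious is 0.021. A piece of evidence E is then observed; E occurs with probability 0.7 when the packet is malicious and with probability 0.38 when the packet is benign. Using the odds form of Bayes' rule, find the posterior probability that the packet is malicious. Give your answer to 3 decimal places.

Prior odds = 0.021/(1−0.021) = 0.021450. In log-odds, ln(0.021450) = -3.8420.
Add log likelihood ratio: ln(1.8421) = 0.61091.
Posterior log-odds = -3.2311, so posterior odds = exp(-3.2311) = 0.039514. Converting, P(H|E) = 0.039514/1.0395 = 0.038.

Posterior probability ≈ 0.038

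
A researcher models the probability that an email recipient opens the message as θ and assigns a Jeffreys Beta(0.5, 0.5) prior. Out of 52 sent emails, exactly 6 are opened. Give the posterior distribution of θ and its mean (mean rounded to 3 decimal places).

Posterior: Beta(6.5, 46.5); mean ≈ 0.123

The binomial likelihood is conjugate to the Beta prior: with 6 successes and 46 failures, the posterior is Beta(0.5+6, 0.5+46) = Beta(6.5, 46.5).
E[θ | data] = 6.5/(6.5+46.5) = 0.123.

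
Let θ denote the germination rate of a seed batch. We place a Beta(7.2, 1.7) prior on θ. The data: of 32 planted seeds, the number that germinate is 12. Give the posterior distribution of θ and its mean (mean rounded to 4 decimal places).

Posterior: Beta(19.2, 21.7); mean ≈ 0.4694

Observing 12 successes and 20 failures updates Beta(7.2, 1.7) by adding the success and failure counts to the two shape parameters: α = 7.2+12 = 19.2, β = 1.7+20 = 21.7.
E[θ | data] = 19.2/(19.2+21.7) = 0.4694.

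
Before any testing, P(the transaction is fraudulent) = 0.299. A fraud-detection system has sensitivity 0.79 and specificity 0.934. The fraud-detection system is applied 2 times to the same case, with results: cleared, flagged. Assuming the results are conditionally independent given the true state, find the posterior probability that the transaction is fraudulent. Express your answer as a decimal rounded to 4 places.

With H the event that the transaction is fraudulent, the joint likelihood of the observed sequence is P(data|H) = 0.21·0.79 = 0.16590 and P(data|¬H) = 0.934·0.066 = 0.061644.
Bayes: P(H|data) = 0.299·0.16590 / (0.299·0.16590 + 0.701·0.061644) = 0.049604/0.092817 = 0.5344.

Posterior P(H) ≈ 0.5344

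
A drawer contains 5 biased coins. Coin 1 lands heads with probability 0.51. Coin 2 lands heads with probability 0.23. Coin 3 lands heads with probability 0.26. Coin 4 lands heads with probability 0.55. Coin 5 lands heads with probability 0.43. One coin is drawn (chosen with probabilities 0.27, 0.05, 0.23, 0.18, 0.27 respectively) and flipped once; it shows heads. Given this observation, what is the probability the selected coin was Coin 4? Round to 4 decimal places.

P(heads|C1) = 0.51; P(heads|C2) = 0.23; P(heads|C3) = 0.26; P(heads|C4) = 0.55; P(heads|C5) = 0.43.
Prior × likelihood for each source: 0.27·0.51=0.1377, 0.05·0.23=0.01150, 0.23·0.26=0.05980, 0.18·0.55=0.09900, 0.27·0.43=0.1161. Summing gives P(heads) = 0.42410.
P(Coin 4 | heads) = 0.09900 / 0.42410 = 0.2334.

Posterior probability ≈ 0.2334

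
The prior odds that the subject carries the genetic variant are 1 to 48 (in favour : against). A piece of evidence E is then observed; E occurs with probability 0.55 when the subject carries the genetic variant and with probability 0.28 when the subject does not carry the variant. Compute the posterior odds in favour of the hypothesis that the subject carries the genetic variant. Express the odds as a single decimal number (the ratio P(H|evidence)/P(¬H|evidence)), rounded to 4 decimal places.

Posterior odds ≈ 0.0409

Prior odds = 1/48 = 0.020833. In log-odds, ln(0.020833) = -3.8712.
Add log likelihood ratio: ln(1.9643) = 0.67513.
Posterior log-odds = -3.1961, so posterior odds = exp(-3.1961) = 0.040923.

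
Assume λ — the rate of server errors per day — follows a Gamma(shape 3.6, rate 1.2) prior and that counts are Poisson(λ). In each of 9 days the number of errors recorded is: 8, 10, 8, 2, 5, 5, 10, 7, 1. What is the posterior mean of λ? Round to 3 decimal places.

Total count ∑xᵢ = 56 over n = 9 days.
Gamma is conjugate to the Poisson likelihood: posterior is Gamma(shape = 3.6+56 = 59.6, rate = 1.2+9 = 10.2).
Posterior mean = shape/rate = 59.6/10.2 = 5.843.

Posterior mean ≈ 5.843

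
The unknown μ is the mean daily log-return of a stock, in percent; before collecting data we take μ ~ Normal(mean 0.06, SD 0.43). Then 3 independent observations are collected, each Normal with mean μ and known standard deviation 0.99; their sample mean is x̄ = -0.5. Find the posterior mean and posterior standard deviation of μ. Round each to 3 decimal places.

Prior precision 1/τ₀² = 1/0.43² = 5.40833; data precision n/σ² = 3/0.99² = 3.06091.
Posterior precision = 5.40833 + 3.06091 = 8.46924, giving posterior SD = 1/√8.46924 = 0.344.
Posterior mean = (5.40833·0.06 + 3.06091·-0.5) / 8.46924 = -0.142.

Posterior mean ≈ -0.142; posterior SD ≈ 0.344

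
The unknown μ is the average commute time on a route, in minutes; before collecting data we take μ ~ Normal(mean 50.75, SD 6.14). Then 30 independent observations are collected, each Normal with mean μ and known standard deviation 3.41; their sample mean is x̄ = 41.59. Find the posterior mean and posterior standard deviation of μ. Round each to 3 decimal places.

Posterior mean ≈ 41.683; posterior SD ≈ 0.619

With known σ, the Normal prior is conjugate. Weight on the data is w = (n/σ²)/(n/σ² + 1/τ₀²) = 2.57996/(2.57996+0.0265255) = 0.98982.
Posterior mean = w·x̄ + (1−w)·μ₀ = 0.98982·41.59 + 0.010177·50.75 = 41.683. Posterior variance = 1/(2.57996+0.0265255) = 0.383659, so SD = 0.619.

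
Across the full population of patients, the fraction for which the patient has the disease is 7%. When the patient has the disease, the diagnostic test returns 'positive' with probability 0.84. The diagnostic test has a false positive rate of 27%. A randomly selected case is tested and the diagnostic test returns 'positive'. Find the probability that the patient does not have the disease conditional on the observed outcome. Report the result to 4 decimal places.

P(¬H | E) ≈ 0.8103

Let H be the event that the patient has the disease. P(H) = 0.07, so P(¬H) = 0.93. With E the 'positive' result, P(E|H) = 0.84 and P(E|¬H) = 0.27.
P(E) = 0.84·0.07 + 0.27·0.93 = 0.058800 + 0.25110 = 0.30990.
By Bayes' theorem, P(H|E) = 0.058800 / 0.30990 = 0.1897. Hence P(¬H|E) = 1 − 0.1897 = 0.8103.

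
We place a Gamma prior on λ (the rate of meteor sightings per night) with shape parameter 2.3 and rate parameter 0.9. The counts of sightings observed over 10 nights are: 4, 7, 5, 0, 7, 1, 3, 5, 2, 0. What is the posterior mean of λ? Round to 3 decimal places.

Total count ∑xᵢ = 34 over n = 10 nights.
Gamma is conjugate to the Poisson likelihood: posterior is Gamma(shape = 2.3+34 = 36.3, rate = 0.9+10 = 10.9).
E[λ | data] = 36.3/10.9 = 3.330.

Posterior mean ≈ 3.330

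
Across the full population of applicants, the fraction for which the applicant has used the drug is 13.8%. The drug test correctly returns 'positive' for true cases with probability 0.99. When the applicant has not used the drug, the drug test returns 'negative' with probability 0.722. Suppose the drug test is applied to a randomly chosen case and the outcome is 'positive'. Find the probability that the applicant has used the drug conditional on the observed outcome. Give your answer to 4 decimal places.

P(H | E) ≈ 0.3631

Write H for 'the applicant has used the drug'. Prior odds H:¬H = 0.138/0.862 = 0.16009. For the 'positive' outcome, the likelihood ratio is 0.99/0.278 = 3.5612.
Posterior odds = 0.16009 × 3.5612 = 0.57011, so P(H|E) = 0.57011/(1+0.57011) = 0.3631.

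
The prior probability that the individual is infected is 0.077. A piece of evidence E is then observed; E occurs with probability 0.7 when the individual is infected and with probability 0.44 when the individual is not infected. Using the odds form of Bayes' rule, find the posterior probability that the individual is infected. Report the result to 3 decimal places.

Posterior probability ≈ 0.117

Prior odds = 0.077/(1−0.077) = 0.083424. In log-odds, ln(0.083424) = -2.4838.
Add log likelihood ratio: ln(1.5909) = 0.46431.
Posterior log-odds = -2.0195, so posterior odds = exp(-2.0195) = 0.13272. Converting, P(H|E) = 0.13272/1.1327 = 0.117.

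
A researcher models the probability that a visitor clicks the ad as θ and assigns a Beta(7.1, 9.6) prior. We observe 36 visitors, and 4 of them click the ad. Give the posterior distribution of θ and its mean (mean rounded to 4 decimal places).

Observing 4 successes and 32 failures updates Beta(7.1, 9.6) by adding the success and failure counts to the two shape parameters: α = 7.1+4 = 11.1, β = 9.6+32 = 41.6.
E[θ | data] = 11.1/(11.1+41.6) = 0.2106.

Posterior: Beta(11.1, 41.6); mean ≈ 0.2106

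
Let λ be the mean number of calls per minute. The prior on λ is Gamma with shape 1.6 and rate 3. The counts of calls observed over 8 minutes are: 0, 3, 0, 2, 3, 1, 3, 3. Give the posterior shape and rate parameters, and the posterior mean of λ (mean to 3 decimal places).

Posterior: Gamma(shape=16.6, rate=11); mean ≈ 1.509

The Poisson likelihood adds the total count to the shape and the number of exposure periods to the rate. Here ∑xᵢ = 15 and n = 8, so shape 1.6→16.6 and rate 3→11.
E[λ | data] = 16.6/11 = 1.509.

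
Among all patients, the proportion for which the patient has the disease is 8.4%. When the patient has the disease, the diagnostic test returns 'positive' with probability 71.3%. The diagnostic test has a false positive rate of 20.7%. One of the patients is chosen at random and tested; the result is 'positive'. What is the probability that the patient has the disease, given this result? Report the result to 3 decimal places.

Let H be the event that the patient has the disease. P(H) = 0.084, so P(¬H) = 0.916. With E the 'positive' result, P(E|H) = 0.713 and P(E|¬H) = 0.207.
P(E) = 0.713·0.084 + 0.207·0.916 = 0.059892 + 0.18961 = 0.24950.
By Bayes' theorem, P(H|E) = 0.059892 / 0.24950 = 0.240.

P(H | E) ≈ 0.240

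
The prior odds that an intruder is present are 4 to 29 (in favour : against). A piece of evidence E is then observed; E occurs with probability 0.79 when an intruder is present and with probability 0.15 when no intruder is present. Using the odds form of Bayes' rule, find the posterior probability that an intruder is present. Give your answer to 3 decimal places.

Prior odds = 4/29 = 0.13793.
Likelihood ratio for E = 0.79/0.15 = 5.2667.
Posterior odds = prior odds × LR = 0.72644.
Posterior probability = odds/(1+odds) = 0.72644/1.7264 = 0.421.

Posterior probability ≈ 0.421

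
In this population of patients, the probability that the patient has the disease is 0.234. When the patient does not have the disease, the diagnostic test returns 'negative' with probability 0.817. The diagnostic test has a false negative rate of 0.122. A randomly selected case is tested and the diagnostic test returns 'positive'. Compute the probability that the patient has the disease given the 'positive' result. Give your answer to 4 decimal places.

P(H | E) ≈ 0.5944

Write H for 'the patient has the disease'. Prior odds H:¬H = 0.234/0.766 = 0.30548. For the 'positive' outcome, the likelihood ratio is 0.878/0.183 = 4.7978.
Posterior odds = 0.30548 × 4.7978 = 1.4657, so P(H|E) = 1.4657/(1+1.4657) = 0.5944.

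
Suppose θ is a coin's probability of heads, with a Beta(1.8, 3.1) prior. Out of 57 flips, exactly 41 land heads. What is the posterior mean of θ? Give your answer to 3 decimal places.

The binomial likelihood is conjugate to the Beta prior: with 41 successes and 16 failures, the posterior is Beta(1.8+41, 3.1+16) = Beta(42.8, 19.1).
E[θ | data] = 42.8/(42.8+19.1) = 0.691.

Posterior mean ≈ 0.691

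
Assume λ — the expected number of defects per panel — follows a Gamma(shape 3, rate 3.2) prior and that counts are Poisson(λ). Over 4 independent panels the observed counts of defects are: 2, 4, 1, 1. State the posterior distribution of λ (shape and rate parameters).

The Poisson likelihood adds the total count to the shape and the number of exposure periods to the rate. Here ∑xᵢ = 8 and n = 4, so shape 3→11 and rate 3.2→7.2.

Posterior: Gamma(shape=11, rate=7.2)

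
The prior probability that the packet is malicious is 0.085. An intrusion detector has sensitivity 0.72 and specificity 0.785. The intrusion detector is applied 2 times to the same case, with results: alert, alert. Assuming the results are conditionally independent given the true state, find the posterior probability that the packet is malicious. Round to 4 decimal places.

Posterior P(H) ≈ 0.5102

Let H be the event that the packet is malicious; start with P(H) = 0.085. P('alert'|H) = 0.72, P('alert'|¬H) = 0.215.
Update on result 1 ('alert'): P(H) ← 0.72·0.0850 / (0.72·0.0850 + 0.215·0.9150) = 0.061200/0.25793 = 0.2373.
Update on result 2 ('alert'): P(H) ← 0.72·0.2373 / (0.72·0.2373 + 0.215·0.7627) = 0.17084/0.33483 = 0.5102.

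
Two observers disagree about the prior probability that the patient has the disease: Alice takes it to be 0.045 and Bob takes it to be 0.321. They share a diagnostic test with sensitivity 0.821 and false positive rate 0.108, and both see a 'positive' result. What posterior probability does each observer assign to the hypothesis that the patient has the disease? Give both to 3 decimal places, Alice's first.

P('+'|H) = 0.821, P('+'|¬H) = 0.108.
Alice: numerator 0.821·0.045 = 0.036945; evidence = 0.036945+0.108·0.955 = 0.14008; posterior = 0.264.
Bob: numerator 0.821·0.321 = 0.26354; evidence = 0.26354+0.108·0.679 = 0.33687; posterior = 0.782.

Alice: 0.264; Bob: 0.782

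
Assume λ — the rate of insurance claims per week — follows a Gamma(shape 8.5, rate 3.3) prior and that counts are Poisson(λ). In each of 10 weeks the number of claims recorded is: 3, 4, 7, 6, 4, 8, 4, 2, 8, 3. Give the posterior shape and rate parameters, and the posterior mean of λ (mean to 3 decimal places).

Total count ∑xᵢ = 49 over n = 10 weeks.
Gamma is conjugate to the Poisson likelihood: posterior is Gamma(shape = 8.5+49 = 57.5, rate = 3.3+10 = 13.3).
Posterior mean = shape/rate = 57.5/13.3 = 4.323.

Posterior: Gamma(shape=57.5, rate=13.3); mean ≈ 4.323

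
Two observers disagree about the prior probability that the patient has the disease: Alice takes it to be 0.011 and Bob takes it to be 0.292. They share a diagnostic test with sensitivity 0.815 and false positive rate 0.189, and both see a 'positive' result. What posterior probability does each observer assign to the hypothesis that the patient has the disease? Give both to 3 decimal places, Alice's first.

Alice: 0.046; Bob: 0.640

The likelihood ratio for a 'positive' result is 0.815/0.189 = 4.3122.
Alice: prior odds 0.011/0.989 = 0.011122; posterior odds 0.047961; posterior probability 0.046.
Bob: prior odds 0.292/0.708 = 0.41243; posterior odds 1.7785; posterior probability 0.640.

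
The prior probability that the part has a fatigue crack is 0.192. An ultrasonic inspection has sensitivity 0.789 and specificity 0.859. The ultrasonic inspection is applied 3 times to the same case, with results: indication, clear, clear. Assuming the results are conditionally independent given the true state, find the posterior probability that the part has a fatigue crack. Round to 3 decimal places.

Posterior P(H) ≈ 0.074

Let H be the event that the part has a fatigue crack; start with P(H) = 0.192. P('indication'|H) = 0.789, P('indication'|¬H) = 0.141.
Update on result 1 ('indication'): P(H) ← 0.789·0.1920 / (0.789·0.1920 + 0.141·0.8080) = 0.15149/0.26542 = 0.5708.
Update on result 2 ('clear'): P(H) ← 0.211·0.5708 / (0.211·0.5708 + 0.859·0.4292) = 0.12043/0.48915 = 0.2462.
Update on result 3 ('clear'): P(H) ← 0.211·0.2462 / (0.211·0.2462 + 0.859·0.7538) = 0.051949/0.69946 = 0.0743.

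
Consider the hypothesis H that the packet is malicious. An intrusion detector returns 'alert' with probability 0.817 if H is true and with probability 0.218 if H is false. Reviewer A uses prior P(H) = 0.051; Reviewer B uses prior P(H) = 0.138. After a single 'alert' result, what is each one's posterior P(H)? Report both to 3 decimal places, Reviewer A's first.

Reviewer A: 0.168; Reviewer B: 0.375

The likelihood ratio for an 'alert' result is 0.817/0.218 = 3.7477.
Reviewer A: prior odds 0.051/0.949 = 0.053741; posterior odds 0.20140; posterior probability 0.168.
Reviewer B: prior odds 0.138/0.862 = 0.16009; posterior odds 0.59998; posterior probability 0.375.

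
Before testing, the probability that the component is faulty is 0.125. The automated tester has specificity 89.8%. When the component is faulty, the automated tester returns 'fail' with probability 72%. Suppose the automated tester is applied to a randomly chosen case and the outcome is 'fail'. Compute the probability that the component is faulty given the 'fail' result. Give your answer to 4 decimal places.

Let H be the event that the component is faulty. P(H) = 0.125, so P(¬H) = 0.875. With E the 'fail' result, P(E|H) = 0.72 and P(E|¬H) = 0.102.
P(E) = 0.72·0.125 + 0.102·0.875 = 0.090000 + 0.089250 = 0.17925.
By Bayes' theorem, P(H|E) = 0.090000 / 0.17925 = 0.5021.

P(H | E) ≈ 0.5021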